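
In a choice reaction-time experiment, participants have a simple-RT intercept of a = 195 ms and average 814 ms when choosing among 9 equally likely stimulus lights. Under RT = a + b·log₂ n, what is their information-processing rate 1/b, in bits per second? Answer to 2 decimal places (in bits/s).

Choice component = 814 − 195 = 619 ms over log₂(9) = 3.1699 bits.
b = 619 / 3.1699 = 195.273 ms/bit, so 1/b = 5.121 bits/s.

5.12 bits/s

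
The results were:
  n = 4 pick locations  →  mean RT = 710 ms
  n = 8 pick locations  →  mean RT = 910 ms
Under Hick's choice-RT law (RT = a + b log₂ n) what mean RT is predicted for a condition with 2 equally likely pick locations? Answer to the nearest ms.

510 ms

RT is linear in log₂ n, so two points fix the line:
  b = (910 − 710) / (log₂ 8 − log₂ 4) = 200 / (3 − 2) = 200 ms/bit
  a = 710 − 200 × 2 = 310 ms
Then RT(2) = 310 + 200 × log₂ 2 = 310 + 200 × 1 ≈ 510.000 ms.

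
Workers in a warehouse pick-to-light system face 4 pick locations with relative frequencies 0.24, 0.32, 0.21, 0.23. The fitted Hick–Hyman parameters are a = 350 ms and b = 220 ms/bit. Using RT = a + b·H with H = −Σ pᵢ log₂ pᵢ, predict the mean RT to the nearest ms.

786 ms

Entropy contributions −pᵢ log₂ pᵢ: 0.4941, 0.5260, 0.4728, 0.4877; sum H = 1.9807 bits.
RT = a + bH = 350 + 220·1.9807 = 785.75 ms.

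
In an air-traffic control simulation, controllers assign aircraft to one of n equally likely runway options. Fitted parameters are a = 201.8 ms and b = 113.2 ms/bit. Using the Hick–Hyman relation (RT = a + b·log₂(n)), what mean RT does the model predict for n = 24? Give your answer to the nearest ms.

721 ms

log₂(24) = 4.5850 bits, so RT = 201.8 + 113.2 × 4.5850 ≈ 720.818 ms.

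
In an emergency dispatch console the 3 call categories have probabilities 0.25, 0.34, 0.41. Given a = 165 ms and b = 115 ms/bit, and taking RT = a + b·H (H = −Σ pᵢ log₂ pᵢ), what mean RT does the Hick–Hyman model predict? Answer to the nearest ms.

H = 0.25·log₂(1/0.25) + 0.34·log₂(1/0.34) + 0.41·log₂(1/0.41) = 1.5566 bits.
RT = 165 + 115 × 1.5566 = 344.00 ms.

344 ms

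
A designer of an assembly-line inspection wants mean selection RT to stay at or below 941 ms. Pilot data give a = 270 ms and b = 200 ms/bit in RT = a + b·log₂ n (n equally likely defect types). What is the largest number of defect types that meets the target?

Set 270 + 200·log₂ n ≤ 941 → log₂ n ≤ (941 − 270)/200 = 3.3550.
So n ≤ 2^3.3550 = 10.232; the largest integer n is 10.

10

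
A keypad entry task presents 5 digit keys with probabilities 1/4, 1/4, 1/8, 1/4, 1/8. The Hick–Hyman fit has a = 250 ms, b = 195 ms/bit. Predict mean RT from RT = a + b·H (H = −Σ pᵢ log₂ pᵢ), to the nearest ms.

H = −Σ pᵢ log₂ pᵢ = 0.25·2 + 0.25·2 + 0.125·3 + 0.25·2 + 0.125·3 = 2.250 bits.
RT = 250 + 195 × 2.250 = 688.75 ms.

689 ms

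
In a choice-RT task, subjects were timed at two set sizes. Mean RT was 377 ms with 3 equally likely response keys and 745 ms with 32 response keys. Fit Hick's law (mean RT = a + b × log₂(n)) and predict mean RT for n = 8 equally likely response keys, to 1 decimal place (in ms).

Solve the two-equation system in a and b:
  b = (745 − 377) / (log₂ 32 − log₂ 3) = 368 / (5 − 1.5850) = 107.759 ms/bit
  a = 377 − 107.759 × 1.5850 = 206.207 ms
Then RT(8) = 206.207 + 107.759 × log₂ 8 = 206.207 + 107.759 × 3 ≈ 529.483 ms.

529.5 ms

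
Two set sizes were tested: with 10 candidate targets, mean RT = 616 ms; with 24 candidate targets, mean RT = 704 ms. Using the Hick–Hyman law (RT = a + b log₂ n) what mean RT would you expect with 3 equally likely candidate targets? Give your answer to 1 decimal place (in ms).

Fit slope and intercept:
  b = (704 − 616) / (log₂ 24 − log₂ 10) = 88 / (4.5850 − 3.3219) = 69.673 ms/bit
  a = 616 − 69.673 × 3.3219 = 384.550 ms
Then RT(3) = 384.550 + 69.673 × log₂ 3 = 384.550 + 69.673 × 1.5850 ≈ 494.980 ms.

495.0 ms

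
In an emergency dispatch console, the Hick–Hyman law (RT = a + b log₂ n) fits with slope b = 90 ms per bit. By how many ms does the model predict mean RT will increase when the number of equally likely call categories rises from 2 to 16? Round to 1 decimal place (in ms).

The intercept a cancels: ΔRT = b·(log₂ n₂ − log₂ n₁) = b·log₂(n₂/n₁).
log₂(16) − log₂(2) = log₂(16/2) = log₂(8) = 3.
ΔRT = 90 × 3.0000 = 270.000 ms.

270.0 ms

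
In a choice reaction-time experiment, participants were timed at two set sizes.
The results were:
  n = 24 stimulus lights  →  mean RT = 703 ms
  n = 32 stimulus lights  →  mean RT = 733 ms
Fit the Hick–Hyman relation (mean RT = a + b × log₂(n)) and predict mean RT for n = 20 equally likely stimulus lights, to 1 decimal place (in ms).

684.0 ms

RT is linear in log₂ n, so two points fix the line:
  b = (733 − 703) / (log₂ 32 − log₂ 24) = 30 / (5 − 4.5850) = 72.283 ms/bit
  a = 703 − 72.283 × 4.5850 = 371.587 ms
Then RT(20) = 371.587 + 72.283 × log₂ 20 = 371.587 + 72.283 × 4.3219 ≈ 683.987 ms.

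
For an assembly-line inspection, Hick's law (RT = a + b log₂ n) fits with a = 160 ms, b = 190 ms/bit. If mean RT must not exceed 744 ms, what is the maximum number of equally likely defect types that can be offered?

190·log₂ n ≤ 744 − 160 = 584, giving log₂ n ≤ 3.0737 and n ≤ 8.419. The largest whole number is 8.

8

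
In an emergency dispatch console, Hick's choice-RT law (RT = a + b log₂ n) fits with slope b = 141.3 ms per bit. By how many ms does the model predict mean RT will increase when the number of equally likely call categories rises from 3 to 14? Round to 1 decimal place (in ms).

Only the slope matters, since a is common to both: ΔRT = b·log₂(n₂/n₁).
log₂(14) − log₂(3) = 3.8074 − 1.5850 = 2.2224.
ΔRT = 141.3 × 2.2224 = 314.024 ms.

314.0 ms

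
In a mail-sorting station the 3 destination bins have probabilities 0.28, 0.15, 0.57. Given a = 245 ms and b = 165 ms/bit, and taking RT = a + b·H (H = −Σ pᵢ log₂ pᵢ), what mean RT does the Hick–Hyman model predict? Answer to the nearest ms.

H = 0.28·log₂(1/0.28) + 0.15·log₂(1/0.15) + 0.57·log₂(1/0.57) = 1.3870 bits.
RT = 245 + 165 × 1.3870 = 473.86 ms.

474 ms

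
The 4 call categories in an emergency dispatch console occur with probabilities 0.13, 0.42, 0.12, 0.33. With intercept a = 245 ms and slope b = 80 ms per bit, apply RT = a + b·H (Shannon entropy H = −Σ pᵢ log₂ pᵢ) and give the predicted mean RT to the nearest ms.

389 ms

Entropy contributions −pᵢ log₂ pᵢ: 0.3826, 0.5256, 0.3671, 0.5278; sum H = 1.8032 bits.
RT = a + bH = 245 + 80·1.8032 = 389.25 ms.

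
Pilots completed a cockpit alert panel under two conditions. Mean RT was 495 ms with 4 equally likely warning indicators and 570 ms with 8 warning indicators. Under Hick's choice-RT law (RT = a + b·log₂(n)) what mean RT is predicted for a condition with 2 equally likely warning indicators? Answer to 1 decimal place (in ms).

Solve the two-equation system in a and b:
  b = (570 − 495) / (log₂ 8 − log₂ 4) = 75 / (3 − 2) = 75.000 ms/bit
  a = 495 − 75.000 × 2 = 345.000 ms
Then RT(2) = 345.000 + 75.000 × log₂ 2 = 345.000 + 75.000 × 1 ≈ 420.000 ms.

420.0 ms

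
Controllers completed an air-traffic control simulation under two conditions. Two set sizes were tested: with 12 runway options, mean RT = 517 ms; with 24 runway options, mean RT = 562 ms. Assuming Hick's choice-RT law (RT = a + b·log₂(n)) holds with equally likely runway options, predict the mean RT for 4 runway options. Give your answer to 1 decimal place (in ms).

With log₂ n on the abscissa the relation is linear; from the two conditions:
  b = (562 − 517) / (log₂ 24 − log₂ 12) = 45 / (4.5850 − 3.5850) = 45.000 ms/bit
  a = 517 − 45.000 × 3.5850 = 355.677 ms
Then RT(4) = 355.677 + 45.000 × log₂ 4 = 355.677 + 45.000 × 2 ≈ 445.677 ms.

445.7 ms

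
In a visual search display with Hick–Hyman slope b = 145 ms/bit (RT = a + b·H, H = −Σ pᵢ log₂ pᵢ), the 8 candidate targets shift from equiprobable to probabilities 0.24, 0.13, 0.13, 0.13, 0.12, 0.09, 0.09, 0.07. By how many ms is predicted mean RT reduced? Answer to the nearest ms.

14 ms

Equiprobable entropy H₀ = log₂ 8 = 3.0000 bits.
Skewed entropy H = −Σ pᵢ log₂ pᵢ = 2.9030 bits.
ΔRT = b·(H₀ − H) = 145 × 0.0970 = 14.07 ms.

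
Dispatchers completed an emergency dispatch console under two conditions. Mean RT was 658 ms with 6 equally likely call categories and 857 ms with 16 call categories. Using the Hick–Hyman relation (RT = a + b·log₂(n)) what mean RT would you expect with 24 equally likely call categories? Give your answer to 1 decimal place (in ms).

939.3 ms

Fit slope and intercept:
  b = (857 − 658) / (log₂ 16 − log₂ 6) = 199 / (4 − 2.5850) = 140.632 ms/bit
  a = 658 − 140.632 × 2.5850 = 294.471 ms
Then RT(24) = 294.471 + 140.632 × log₂ 24 = 294.471 + 140.632 × 4.5850 ≈ 939.265 ms.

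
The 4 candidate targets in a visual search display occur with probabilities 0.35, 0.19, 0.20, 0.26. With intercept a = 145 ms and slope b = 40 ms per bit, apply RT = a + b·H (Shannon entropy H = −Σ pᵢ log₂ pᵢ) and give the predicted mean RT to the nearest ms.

H = 0.35·log₂(1/0.35) + 0.19·log₂(1/0.19) + 0.20·log₂(1/0.20) + 0.26·log₂(1/0.26) = 1.9550 bits.
RT = 145 + 40 × 1.9550 = 223.20 ms.

223 ms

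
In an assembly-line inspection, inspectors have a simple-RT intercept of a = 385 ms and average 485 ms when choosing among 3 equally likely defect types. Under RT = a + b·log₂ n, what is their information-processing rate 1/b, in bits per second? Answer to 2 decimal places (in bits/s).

15.85 bits/s

b = (485 − 385)/log₂ 3 = 100/1.5850 = 63.093 ms per bit = 0.06309 s/bit; the reciprocal is 15.850 bits/s.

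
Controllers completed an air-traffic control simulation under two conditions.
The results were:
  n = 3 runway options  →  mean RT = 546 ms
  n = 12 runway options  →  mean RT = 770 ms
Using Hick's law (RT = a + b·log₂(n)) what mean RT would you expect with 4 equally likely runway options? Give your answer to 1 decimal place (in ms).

592.5 ms

With log₂ n on the abscissa the relation is linear; from the two conditions:
  b = (770 − 546) / (log₂ 12 − log₂ 3) = 224 / (3.5850 − 1.5850) = 112.000 ms/bit
  a = 546 − 112.000 × 1.5850 = 368.484 ms
Then RT(4) = 368.484 + 112.000 × log₂ 4 = 368.484 + 112.000 × 2 ≈ 592.484 ms.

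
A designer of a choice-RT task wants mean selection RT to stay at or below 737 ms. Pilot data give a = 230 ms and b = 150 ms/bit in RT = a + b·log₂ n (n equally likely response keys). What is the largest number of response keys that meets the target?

10

Set 230 + 150·log₂ n ≤ 737 → log₂ n ≤ (737 − 230)/150 = 3.3800.
So n ≤ 2^3.3800 = 10.411; the largest integer n is 10.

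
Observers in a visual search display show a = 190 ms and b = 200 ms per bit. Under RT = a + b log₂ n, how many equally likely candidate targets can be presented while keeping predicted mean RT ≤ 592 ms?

4

Information budget: (592 − 190)/200 = 2.0100 bits, so n ≤ 2^2.0100 = 4.028 → at most 4.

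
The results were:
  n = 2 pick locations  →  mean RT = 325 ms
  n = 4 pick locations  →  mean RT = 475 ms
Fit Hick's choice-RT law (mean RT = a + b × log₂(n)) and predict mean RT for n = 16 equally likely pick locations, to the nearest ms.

775 ms

Solve the two-equation system in a and b:
  b = (475 − 325) / (log₂ 4 − log₂ 2) = 150 / (2 − 1) = 150 ms/bit
  a = 325 − 150 × 1 = 175 ms
Then RT(16) = 175 + 150 × log₂ 16 = 175 + 150 × 4 ≈ 775.000 ms.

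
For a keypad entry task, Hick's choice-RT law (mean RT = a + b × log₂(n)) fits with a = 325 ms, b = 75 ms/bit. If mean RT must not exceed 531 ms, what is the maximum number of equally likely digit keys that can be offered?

Set 325 + 75·log₂ n ≤ 531 → log₂ n ≤ (531 − 325)/75 = 2.7467.
So n ≤ 2^2.7467 = 6.712; the largest integer n is 6.

6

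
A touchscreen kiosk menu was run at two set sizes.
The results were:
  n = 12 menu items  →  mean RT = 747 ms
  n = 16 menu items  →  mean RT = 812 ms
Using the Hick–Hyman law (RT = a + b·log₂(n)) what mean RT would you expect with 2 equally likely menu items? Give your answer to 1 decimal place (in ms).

342.2 ms

Solve the two-equation system in a and b:
  b = (812 − 747) / (log₂ 16 − log₂ 12) = 65 / (4 − 3.5850) = 156.612 ms/bit
  a = 747 − 156.612 × 3.5850 = 185.551 ms
Then RT(2) = 185.551 + 156.612 × log₂ 2 = 185.551 + 156.612 × 1 ≈ 342.163 ms.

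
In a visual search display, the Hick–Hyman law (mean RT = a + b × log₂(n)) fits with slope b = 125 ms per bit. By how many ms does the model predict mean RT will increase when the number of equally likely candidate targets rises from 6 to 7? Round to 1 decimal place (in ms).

27.8 ms

Only the slope matters, since a is common to both: ΔRT = b·log₂(n₂/n₁).
log₂(7) − log₂(6) = 2.8074 − 2.5850 = 0.2224.
ΔRT = 125 × 0.2224 = 27.799 ms.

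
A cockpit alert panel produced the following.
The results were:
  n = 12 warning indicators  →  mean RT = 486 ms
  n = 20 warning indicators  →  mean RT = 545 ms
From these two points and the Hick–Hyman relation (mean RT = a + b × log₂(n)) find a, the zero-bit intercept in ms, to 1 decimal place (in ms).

199.0 ms

Slope: b = (545 − 486) / (log₂ 20 − log₂ 12) = 59/0.7370 = 80.058 ms/bit.
Intercept: a = 486 − 80.058·log₂(12) = 198.995 ms.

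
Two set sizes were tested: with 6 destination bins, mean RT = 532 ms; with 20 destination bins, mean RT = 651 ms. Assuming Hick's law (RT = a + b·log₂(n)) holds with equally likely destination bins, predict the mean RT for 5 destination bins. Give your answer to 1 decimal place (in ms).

514.0 ms

RT is linear in log₂ n, so two points fix the line:
  b = (651 − 532) / (log₂ 20 − log₂ 6) = 119 / (4.3219 − 2.5850) = 68.510 ms/bit
  a = 532 − 68.510 × 2.5850 = 354.903 ms
Then RT(5) = 354.903 + 68.510 × log₂ 5 = 354.903 + 68.510 × 2.3219 ≈ 513.979 ms.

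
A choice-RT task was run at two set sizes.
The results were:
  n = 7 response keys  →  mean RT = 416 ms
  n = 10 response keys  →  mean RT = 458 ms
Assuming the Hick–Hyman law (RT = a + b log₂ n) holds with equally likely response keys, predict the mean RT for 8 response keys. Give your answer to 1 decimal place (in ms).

RT is linear in log₂ n, so two points fix the line:
  b = (458 − 416) / (log₂ 10 − log₂ 7) = 42 / (3.3219 − 2.8074) = 81.621 ms/bit
  a = 416 − 81.621 × 2.8074 = 186.861 ms
Then RT(8) = 186.861 + 81.621 × log₂ 8 = 186.861 + 81.621 × 3 ≈ 431.724 ms.

431.7 ms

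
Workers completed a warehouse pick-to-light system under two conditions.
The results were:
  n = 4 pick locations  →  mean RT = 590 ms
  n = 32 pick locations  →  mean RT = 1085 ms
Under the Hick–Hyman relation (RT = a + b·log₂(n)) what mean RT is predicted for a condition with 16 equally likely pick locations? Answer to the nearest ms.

RT is linear in log₂ n, so two points fix the line:
  b = (1085 − 590) / (log₂ 32 − log₂ 4) = 495 / (5 − 2) = 165 ms/bit
  a = 590 − 165 × 2 = 260 ms
Then RT(16) = 260 + 165 × log₂ 16 = 260 + 165 × 4 ≈ 920.000 ms.

920 ms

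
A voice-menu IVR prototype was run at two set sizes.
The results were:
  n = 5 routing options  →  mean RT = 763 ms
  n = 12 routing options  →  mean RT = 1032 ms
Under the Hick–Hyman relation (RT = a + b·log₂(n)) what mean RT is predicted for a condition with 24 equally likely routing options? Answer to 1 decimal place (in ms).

1245.0 ms

With log₂ n on the abscissa the relation is linear; from the two conditions:
  b = (1032 − 763) / (log₂ 12 − log₂ 5) = 269 / (3.5850 − 2.3219) = 212.979 ms/bit
  a = 763 − 212.979 × 2.3219 = 268.478 ms
Then RT(24) = 268.478 + 212.979 × log₂ 24 = 268.478 + 212.979 × 4.5850 ≈ 1244.979 ms.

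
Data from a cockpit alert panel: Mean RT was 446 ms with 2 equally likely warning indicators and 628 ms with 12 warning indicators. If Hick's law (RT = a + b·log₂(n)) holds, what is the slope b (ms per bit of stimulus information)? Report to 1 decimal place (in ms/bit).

70.4 ms/bit

b = (RT₂ − RT₁)/(log₂ n₂ − log₂ n₁) = (628 − 446)/(3.5850 − 1) = 70.407 ms/bit.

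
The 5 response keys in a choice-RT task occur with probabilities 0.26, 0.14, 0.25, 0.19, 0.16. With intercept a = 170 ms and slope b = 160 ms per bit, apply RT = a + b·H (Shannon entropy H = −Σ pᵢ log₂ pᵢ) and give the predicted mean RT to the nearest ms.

Entropy contributions −pᵢ log₂ pᵢ: 0.5053, 0.3971, 0.5000, 0.4552, 0.4230; sum H = 2.2806 bits.
RT = a + bH = 170 + 160·2.2806 = 534.90 ms.

535 ms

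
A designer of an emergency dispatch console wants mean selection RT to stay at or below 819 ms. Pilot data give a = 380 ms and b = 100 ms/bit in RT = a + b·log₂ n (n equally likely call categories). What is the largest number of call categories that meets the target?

Set 380 + 100·log₂ n ≤ 819 → log₂ n ≤ (819 − 380)/100 = 4.3900.
So n ≤ 2^4.3900 = 20.966; the largest integer n is 20.

20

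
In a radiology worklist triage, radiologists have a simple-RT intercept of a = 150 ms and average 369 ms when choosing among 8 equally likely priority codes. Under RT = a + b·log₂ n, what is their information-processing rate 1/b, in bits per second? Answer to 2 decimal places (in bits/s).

Choice component = 369 − 150 = 219 ms over log₂(8) = 3 bits.
b = 219 / 3 = 73.000 ms/bit, so 1/b = 13.699 bits/s.

13.70 bits/s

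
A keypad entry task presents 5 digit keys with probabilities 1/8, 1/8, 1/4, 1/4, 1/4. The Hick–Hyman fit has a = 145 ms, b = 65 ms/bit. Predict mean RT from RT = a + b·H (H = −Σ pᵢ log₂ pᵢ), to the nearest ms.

Each term −pᵢ log₂ pᵢ: 0.125·3 + 0.125·3 + 0.25·2 + 0.25·2 + 0.25·2; summed, H = 2.250 bits.
Mean RT = a + bH = 145 + 65·2.250 = 291.25 ms.

291 ms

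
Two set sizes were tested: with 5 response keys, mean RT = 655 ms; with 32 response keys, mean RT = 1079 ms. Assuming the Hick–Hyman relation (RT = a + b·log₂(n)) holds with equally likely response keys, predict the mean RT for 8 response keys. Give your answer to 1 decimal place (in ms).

Fit slope and intercept:
  b = (1079 − 655) / (log₂ 32 − log₂ 5) = 424 / (5 − 2.3219) = 158.323 ms/bit
  a = 655 − 158.323 × 2.3219 = 287.386 ms
Then RT(8) = 287.386 + 158.323 × log₂ 8 = 287.386 + 158.323 × 3 ≈ 762.354 ms.

762.4 ms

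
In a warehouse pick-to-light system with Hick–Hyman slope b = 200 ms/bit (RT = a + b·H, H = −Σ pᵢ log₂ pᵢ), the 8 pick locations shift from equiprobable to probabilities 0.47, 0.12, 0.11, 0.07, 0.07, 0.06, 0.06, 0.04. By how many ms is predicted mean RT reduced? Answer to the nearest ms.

112 ms

The RT saving is b·ΔH. Equiprobable H₀ = log₂(8) = 3.0000 bits; with the given probabilities H = 2.4392 bits.
b·(H₀ − H) = 200 × (3.0000 − 2.4392) = 112.15 ms.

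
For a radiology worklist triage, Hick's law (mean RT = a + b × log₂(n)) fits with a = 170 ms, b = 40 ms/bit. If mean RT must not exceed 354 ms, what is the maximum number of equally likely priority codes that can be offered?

Information budget: (354 − 170)/40 = 4.6000 bits, so n ≤ 2^4.6000 = 24.251 → at most 24.

24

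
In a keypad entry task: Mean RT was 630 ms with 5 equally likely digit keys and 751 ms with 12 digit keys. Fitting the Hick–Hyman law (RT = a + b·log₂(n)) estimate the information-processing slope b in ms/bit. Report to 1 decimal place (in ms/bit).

95.8 ms/bit

The slope on a log₂ axis is (751 − 630) / (3.5850 − 2.3219) = 95.801 ms/bit.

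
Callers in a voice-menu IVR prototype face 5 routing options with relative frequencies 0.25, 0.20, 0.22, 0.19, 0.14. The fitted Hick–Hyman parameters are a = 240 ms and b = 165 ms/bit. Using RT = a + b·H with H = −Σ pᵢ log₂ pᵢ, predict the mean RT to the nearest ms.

619 ms

Entropy contributions −pᵢ log₂ pᵢ: 0.5000, 0.4644, 0.4806, 0.4552, 0.3971; sum H = 2.2973 bits.
RT = a + bH = 240 + 165·2.2973 = 619.05 ms.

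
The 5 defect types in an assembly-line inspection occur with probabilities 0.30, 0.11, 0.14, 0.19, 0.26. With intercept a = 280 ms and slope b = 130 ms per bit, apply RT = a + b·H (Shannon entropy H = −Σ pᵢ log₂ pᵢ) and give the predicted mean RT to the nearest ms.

570 ms

H = 0.30·log₂(1/0.30) + 0.11·log₂(1/0.11) + 0.14·log₂(1/0.14) + 0.19·log₂(1/0.19) + 0.26·log₂(1/0.26) = 2.2290 bits.
RT = 280 + 130 × 2.2290 = 569.77 ms.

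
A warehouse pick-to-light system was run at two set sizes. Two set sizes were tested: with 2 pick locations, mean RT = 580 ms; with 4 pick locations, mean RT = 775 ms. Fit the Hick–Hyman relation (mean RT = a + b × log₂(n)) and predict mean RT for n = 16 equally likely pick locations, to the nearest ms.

1165 ms

Fit slope and intercept:
  b = (775 − 580) / (log₂ 4 − log₂ 2) = 195 / (2 − 1) = 195 ms/bit
  a = 580 − 195 × 1 = 385 ms
Then RT(16) = 385 + 195 × log₂ 16 = 385 + 195 × 4 ≈ 1165.000 ms.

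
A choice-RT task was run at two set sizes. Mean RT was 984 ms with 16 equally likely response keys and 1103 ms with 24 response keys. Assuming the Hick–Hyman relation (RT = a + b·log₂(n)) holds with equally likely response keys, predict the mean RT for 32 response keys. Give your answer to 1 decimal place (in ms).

1187.4 ms

Solve the two-equation system in a and b:
  b = (1103 − 984) / (log₂ 24 − log₂ 16) = 119 / (4.5850 − 4) = 203.432 ms/bit
  a = 984 − 203.432 × 4 = 170.273 ms
Then RT(32) = 170.273 + 203.432 × log₂ 32 = 170.273 + 203.432 × 5 ≈ 1187.432 ms.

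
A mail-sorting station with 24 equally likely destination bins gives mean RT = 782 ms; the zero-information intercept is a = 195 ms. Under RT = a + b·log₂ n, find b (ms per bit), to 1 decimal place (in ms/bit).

b = (782 − 195) / log₂(24) = 587 / 4.5850 = 128.027 ms/bit.

128.0 ms/bit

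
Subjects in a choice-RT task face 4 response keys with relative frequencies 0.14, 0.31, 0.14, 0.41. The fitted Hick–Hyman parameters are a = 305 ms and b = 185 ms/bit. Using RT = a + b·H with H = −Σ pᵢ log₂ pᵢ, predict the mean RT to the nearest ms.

646 ms

Entropy contributions −pᵢ log₂ pᵢ: 0.3971, 0.5238, 0.3971, 0.5274; sum H = 1.8454 bits.
RT = a + bH = 305 + 185·1.8454 = 646.40 ms.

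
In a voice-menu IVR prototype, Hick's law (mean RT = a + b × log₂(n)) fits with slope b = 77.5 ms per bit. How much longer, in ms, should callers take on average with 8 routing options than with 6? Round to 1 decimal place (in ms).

32.2 ms

ΔRT = (a + b log₂ n₂) − (a + b log₂ n₁) = b·(log₂ n₂ − log₂ n₁).
log₂(8) − log₂(6) = 3 − 2.5850 = 0.4150.
ΔRT = 77.5 × 0.4150 = 32.165 ms.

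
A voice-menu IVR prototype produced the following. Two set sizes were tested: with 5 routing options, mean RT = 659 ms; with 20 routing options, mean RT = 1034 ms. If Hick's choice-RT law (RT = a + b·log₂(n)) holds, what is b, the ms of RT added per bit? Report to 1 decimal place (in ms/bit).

b = (RT₂ − RT₁)/(log₂ n₂ − log₂ n₁) = (1034 − 659)/(4.3219 − 2.3219) = 187.500 ms/bit.

187.5 ms/bit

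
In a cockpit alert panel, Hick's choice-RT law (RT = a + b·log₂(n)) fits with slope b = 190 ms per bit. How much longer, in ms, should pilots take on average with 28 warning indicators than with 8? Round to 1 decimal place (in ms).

ΔRT = (a + b log₂ n₂) − (a + b log₂ n₁) = b·(log₂ n₂ − log₂ n₁).
log₂(28) − log₂(8) = 4.8074 − 3 = 1.8074.
ΔRT = 190 × 1.8074 = 343.397 ms.

343.4 ms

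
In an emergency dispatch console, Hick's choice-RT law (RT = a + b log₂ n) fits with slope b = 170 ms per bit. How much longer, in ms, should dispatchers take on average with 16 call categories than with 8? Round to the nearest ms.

The intercept a cancels: ΔRT = b·(log₂ n₂ − log₂ n₁) = b·log₂(n₂/n₁).
log₂(16) − log₂(8) = log₂(16/8) = log₂(2) = 1.
ΔRT = 170 × 1.0000 = 170.000 ms.

170 ms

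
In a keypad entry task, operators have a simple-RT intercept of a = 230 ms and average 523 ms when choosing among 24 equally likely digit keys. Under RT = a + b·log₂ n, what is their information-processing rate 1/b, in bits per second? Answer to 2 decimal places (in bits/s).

Choice component = 523 − 230 = 293 ms over log₂(24) = 4.5850 bits.
b = 293 / 4.5850 = 63.905 ms/bit, so 1/b = 15.648 bits/s.

15.65 bits/s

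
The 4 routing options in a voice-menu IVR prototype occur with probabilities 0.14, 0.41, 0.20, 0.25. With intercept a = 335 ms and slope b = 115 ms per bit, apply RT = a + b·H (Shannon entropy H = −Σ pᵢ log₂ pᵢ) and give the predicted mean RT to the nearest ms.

H = 0.14·log₂(1/0.14) + 0.41·log₂(1/0.41) + 0.20·log₂(1/0.20) + 0.25·log₂(1/0.25) = 1.8889 bits.
RT = 335 + 115 × 1.8889 = 552.22 ms.

552 ms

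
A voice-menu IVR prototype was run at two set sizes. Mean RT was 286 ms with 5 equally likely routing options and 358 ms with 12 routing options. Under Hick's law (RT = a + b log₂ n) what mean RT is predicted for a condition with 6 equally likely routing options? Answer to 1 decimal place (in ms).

Solve the two-equation system in a and b:
  b = (358 − 286) / (log₂ 12 − log₂ 5) = 72 / (3.5850 − 2.3219) = 57.006 ms/bit
  a = 286 − 57.006 × 2.3219 = 153.637 ms
Then RT(6) = 153.637 + 57.006 × log₂ 6 = 153.637 + 57.006 × 2.5850 ≈ 300.994 ms.

301.0 ms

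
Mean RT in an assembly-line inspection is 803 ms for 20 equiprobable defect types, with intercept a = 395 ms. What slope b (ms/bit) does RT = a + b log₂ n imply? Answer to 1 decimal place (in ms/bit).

94.4 ms/bit

b = (803 − 395) / log₂(20) = 408 / 4.3219 = 94.402 ms/bit.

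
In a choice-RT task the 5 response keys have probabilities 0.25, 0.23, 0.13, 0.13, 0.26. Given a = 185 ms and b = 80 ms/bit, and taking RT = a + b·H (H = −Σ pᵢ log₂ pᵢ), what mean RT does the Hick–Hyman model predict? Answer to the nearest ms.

H = 0.25·log₂(1/0.25) + 0.23·log₂(1/0.23) + 0.13·log₂(1/0.13) + 0.13·log₂(1/0.13) + 0.26·log₂(1/0.26) = 2.2582 bits.
RT = 185 + 80 × 2.2582 = 365.66 ms.

366 ms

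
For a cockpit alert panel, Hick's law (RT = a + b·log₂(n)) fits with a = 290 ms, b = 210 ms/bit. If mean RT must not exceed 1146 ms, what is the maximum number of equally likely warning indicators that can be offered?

210·log₂ n ≤ 1146 − 290 = 856, giving log₂ n ≤ 4.0762 and n ≤ 16.868. The largest whole number is 16.

16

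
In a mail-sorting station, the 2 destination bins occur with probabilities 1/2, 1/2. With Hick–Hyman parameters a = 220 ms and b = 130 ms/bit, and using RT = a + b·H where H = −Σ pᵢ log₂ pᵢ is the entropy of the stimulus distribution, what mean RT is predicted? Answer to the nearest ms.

350 ms

H = −Σ pᵢ log₂ pᵢ = 0.5·1 + 0.5·1 = 1.000 bits.
RT = 220 + 130 × 1.000 = 350.00 ms.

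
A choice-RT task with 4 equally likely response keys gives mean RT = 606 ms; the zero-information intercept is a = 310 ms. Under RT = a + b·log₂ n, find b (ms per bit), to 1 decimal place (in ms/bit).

log₂(4) = 2 bits.
b = (RT − a)/log₂ n = (606 − 310) / 2 = 148.000 ms/bit.

148.0 ms/bit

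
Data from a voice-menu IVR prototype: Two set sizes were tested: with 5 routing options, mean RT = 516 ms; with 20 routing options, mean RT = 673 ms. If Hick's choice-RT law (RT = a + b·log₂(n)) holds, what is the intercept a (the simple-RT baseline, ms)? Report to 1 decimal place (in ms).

The slope on a log₂ axis is (673 − 516) / (4.3219 − 2.3219) = 78.500 ms/bit.
a = RT₁ − b·log₂ n₁ = 516 − 78.500 × 2.3219 = 333.729 ms.

333.7 ms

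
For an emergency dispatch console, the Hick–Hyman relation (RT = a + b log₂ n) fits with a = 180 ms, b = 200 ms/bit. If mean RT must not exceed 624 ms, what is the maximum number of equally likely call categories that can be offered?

4

Information budget: (624 − 180)/200 = 2.2200 bits, so n ≤ 2^2.2200 = 4.659 → at most 4.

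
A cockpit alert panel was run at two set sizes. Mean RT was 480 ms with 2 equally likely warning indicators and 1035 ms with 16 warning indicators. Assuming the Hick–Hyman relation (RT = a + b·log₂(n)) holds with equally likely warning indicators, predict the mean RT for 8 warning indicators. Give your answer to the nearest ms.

Solve the two-equation system in a and b:
  b = (1035 − 480) / (log₂ 16 − log₂ 2) = 555 / (4 − 1) = 185 ms/bit
  a = 480 − 185 × 1 = 295 ms
Then RT(8) = 295 + 185 × log₂ 8 = 295 + 185 × 3 ≈ 850.000 ms.

850 ms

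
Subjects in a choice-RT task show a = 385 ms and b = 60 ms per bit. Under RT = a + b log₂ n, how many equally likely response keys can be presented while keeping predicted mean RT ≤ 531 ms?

Information budget: (531 − 385)/60 = 2.4333 bits, so n ≤ 2^2.4333 = 5.401 → at most 5.

5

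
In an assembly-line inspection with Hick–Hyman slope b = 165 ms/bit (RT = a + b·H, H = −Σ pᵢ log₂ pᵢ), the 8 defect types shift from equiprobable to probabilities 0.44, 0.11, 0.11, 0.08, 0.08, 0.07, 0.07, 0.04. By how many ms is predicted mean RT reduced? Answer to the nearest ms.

Equiprobable entropy H₀ = log₂ 8 = 3.0000 bits.
Skewed entropy H = −Σ pᵢ log₂ pᵢ = 2.5276 bits.
ΔRT = b·(H₀ − H) = 165 × 0.4724 = 77.95 ms.

78 ms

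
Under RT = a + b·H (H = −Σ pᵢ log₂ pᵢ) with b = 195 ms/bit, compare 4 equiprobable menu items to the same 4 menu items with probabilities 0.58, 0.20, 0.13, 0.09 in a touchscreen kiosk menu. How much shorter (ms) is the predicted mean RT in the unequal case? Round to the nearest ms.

75 ms

Equiprobable entropy H₀ = log₂ 4 = 2.0000 bits.
Skewed entropy H = −Σ pᵢ log₂ pᵢ = 1.6155 bits.
ΔRT = b·(H₀ − H) = 195 × 0.3845 = 74.98 ms.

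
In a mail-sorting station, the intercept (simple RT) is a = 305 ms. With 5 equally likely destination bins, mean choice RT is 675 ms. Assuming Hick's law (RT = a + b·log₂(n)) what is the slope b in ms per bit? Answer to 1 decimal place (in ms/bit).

5 alternatives carry log₂ 5 = 2.3219 bits; the choice cost is 675 − 305 = 370 ms, so b = 370/2.3219 = 159.350 ms/bit.

159.4 ms/bit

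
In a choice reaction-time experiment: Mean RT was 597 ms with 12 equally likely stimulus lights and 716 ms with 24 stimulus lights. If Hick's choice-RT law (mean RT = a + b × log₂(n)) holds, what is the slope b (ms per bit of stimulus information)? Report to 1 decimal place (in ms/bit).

119.0 ms/bit

b = (RT₂ − RT₁)/(log₂ n₂ − log₂ n₁) = (716 − 597)/(4.5850 − 3.5850) = 119.000 ms/bit.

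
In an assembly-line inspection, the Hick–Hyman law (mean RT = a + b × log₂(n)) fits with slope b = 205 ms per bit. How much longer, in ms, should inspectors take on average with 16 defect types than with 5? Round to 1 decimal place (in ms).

344.0 ms

Only the slope matters, since a is common to both: ΔRT = b·log₂(n₂/n₁).
log₂(16) − log₂(5) = 4 − 2.3219 = 1.6781.
ΔRT = 205 × 1.6781 = 344.005 ms.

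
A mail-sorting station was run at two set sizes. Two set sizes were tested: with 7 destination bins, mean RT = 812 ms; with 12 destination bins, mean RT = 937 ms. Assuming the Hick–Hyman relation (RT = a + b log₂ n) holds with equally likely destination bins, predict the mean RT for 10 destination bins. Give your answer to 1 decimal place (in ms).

894.7 ms

RT is linear in log₂ n, so two points fix the line:
  b = (937 − 812) / (log₂ 12 − log₂ 7) = 125 / (3.5850 − 2.8074) = 160.749 ms/bit
  a = 812 − 160.749 × 2.8074 = 360.719 ms
Then RT(10) = 360.719 + 160.749 × log₂ 10 = 360.719 + 160.749 × 3.3219 ≈ 894.717 ms.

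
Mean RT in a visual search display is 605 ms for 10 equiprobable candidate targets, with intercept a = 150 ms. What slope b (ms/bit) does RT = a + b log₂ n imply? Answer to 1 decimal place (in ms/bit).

137.0 ms/bit

b = (605 − 150) / log₂(10) = 455 / 3.3219 = 136.969 ms/bit.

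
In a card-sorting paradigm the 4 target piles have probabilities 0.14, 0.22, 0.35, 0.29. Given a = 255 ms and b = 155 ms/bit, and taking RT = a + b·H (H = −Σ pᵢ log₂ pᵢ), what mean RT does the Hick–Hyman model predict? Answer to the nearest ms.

H = 0.14·log₂(1/0.14) + 0.22·log₂(1/0.22) + 0.35·log₂(1/0.35) + 0.29·log₂(1/0.29) = 1.9257 bits.
RT = 255 + 155 × 1.9257 = 553.48 ms.

553 ms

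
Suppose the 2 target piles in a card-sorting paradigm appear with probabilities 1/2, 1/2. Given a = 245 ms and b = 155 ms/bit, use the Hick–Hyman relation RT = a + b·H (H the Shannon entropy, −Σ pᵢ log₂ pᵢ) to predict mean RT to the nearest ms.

400 ms

H = −Σ pᵢ log₂ pᵢ = 0.5·1 + 0.5·1 = 1.000 bits.
RT = 245 + 155 × 1.000 = 400.00 ms.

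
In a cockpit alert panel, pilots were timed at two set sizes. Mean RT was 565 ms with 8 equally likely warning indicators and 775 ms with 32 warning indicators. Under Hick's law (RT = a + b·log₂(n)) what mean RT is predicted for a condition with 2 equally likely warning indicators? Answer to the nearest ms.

Solve the two-equation system in a and b:
  b = (775 − 565) / (log₂ 32 − log₂ 8) = 210 / (5 − 3) = 105 ms/bit
  a = 565 − 105 × 3 = 250 ms
Then RT(2) = 250 + 105 × log₂ 2 = 250 + 105 × 1 ≈ 355.000 ms.

355 ms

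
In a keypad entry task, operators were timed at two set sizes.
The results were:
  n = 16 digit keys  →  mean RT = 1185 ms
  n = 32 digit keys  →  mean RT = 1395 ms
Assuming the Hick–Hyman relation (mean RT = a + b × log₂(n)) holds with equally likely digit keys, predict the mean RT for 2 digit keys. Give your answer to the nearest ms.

555 ms

With log₂ n on the abscissa the relation is linear; from the two conditions:
  b = (1395 − 1185) / (log₂ 32 − log₂ 16) = 210 / (5 − 4) = 210 ms/bit
  a = 1185 − 210 × 4 = 345 ms
Then RT(2) = 345 + 210 × log₂ 2 = 345 + 210 × 1 ≈ 555.000 ms.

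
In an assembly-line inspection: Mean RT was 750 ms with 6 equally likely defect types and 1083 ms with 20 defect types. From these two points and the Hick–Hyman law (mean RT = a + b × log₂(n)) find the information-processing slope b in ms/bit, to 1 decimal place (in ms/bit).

191.7 ms/bit

Slope: b = (1083 − 750) / (log₂ 20 − log₂ 6) = 333/1.7370 = 191.714 ms/bit.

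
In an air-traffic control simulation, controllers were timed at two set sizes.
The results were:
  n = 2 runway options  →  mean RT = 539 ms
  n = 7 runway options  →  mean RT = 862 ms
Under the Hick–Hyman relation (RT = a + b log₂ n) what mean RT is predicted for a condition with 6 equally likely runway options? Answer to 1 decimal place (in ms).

822.3 ms

Fit slope and intercept:
  b = (862 − 539) / (log₂ 7 − log₂ 2) = 323 / (2.8074 − 1) = 178.714 ms/bit
  a = 539 − 178.714 × 1 = 360.286 ms
Then RT(6) = 360.286 + 178.714 × log₂ 6 = 360.286 + 178.714 × 2.5850 ≈ 822.255 ms.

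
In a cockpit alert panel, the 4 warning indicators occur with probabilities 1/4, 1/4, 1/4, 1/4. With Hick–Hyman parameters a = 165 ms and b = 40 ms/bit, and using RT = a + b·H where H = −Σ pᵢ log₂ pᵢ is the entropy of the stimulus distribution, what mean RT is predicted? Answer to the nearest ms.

245 ms

H = −Σ pᵢ log₂ pᵢ = 0.25·2 + 0.25·2 + 0.25·2 + 0.25·2 = 2.000 bits.
RT = 165 + 40 × 2.000 = 245.00 ms.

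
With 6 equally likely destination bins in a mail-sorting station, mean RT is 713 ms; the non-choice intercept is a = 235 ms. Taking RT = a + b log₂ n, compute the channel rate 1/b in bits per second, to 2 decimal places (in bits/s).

5.41 bits/s

b = (713 − 235)/log₂ 6 = 478/2.5850 = 184.916 ms per bit = 0.18492 s/bit; the reciprocal is 5.408 bits/s.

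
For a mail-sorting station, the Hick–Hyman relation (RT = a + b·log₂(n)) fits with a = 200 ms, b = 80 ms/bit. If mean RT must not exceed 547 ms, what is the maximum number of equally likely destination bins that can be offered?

Set 200 + 80·log₂ n ≤ 547 → log₂ n ≤ (547 − 200)/80 = 4.3375.
So n ≤ 2^4.3375 = 20.217; the largest integer n is 20.

20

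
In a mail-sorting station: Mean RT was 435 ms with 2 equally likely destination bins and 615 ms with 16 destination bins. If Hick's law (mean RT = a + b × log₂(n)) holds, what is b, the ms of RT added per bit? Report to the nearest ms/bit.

60 ms/bit

Slope: b = (615 − 435) / (log₂ 16 − log₂ 2) = 180/3.0000 = 60 ms/bit.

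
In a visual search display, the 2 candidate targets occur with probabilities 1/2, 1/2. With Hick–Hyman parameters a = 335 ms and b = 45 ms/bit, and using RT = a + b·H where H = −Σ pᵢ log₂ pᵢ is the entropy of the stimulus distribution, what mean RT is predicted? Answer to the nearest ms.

380 ms

Each term −pᵢ log₂ pᵢ: 0.5·1 + 0.5·1; summed, H = 1.000 bits.
Mean RT = a + bH = 335 + 45·1.000 = 380.00 ms.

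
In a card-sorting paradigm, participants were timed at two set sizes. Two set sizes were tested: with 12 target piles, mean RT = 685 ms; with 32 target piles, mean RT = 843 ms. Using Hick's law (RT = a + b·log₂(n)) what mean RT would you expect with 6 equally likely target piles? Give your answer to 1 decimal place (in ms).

573.3 ms

With log₂ n on the abscissa the relation is linear; from the two conditions:
  b = (843 − 685) / (log₂ 32 − log₂ 12) = 158 / (5 − 3.5850) = 111.658 ms/bit
  a = 685 − 111.658 × 3.5850 = 284.711 ms
Then RT(6) = 284.711 + 111.658 × log₂ 6 = 284.711 + 111.658 × 2.5850 ≈ 573.342 ms.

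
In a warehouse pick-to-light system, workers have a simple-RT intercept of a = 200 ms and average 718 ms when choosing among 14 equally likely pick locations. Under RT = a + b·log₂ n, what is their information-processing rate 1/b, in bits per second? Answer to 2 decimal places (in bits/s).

b = (718 − 200)/log₂ 14 = 518/3.8074 = 136.052 ms per bit = 0.13605 s/bit; the reciprocal is 7.350 bits/s.

7.35 bits/s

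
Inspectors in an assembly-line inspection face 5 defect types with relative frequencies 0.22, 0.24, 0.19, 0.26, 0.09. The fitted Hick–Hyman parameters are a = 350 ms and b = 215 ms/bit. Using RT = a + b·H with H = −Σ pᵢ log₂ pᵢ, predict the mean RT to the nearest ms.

Entropy contributions −pᵢ log₂ pᵢ: 0.4806, 0.4941, 0.4552, 0.5053, 0.3127; sum H = 2.2479 bits.
RT = a + bH = 350 + 215·2.2479 = 833.29 ms.

833 ms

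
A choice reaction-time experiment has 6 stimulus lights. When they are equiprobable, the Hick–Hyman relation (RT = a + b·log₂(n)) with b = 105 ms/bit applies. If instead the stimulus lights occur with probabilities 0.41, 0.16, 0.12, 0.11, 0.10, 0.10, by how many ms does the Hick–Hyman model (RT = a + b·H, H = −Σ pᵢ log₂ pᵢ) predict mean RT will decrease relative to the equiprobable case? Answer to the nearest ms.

Equiprobable entropy H₀ = log₂ 6 = 2.5850 bits.
Skewed entropy H = −Σ pᵢ log₂ pᵢ = 2.3321 bits.
ΔRT = b·(H₀ − H) = 105 × 0.2528 = 26.55 ms.

27 ms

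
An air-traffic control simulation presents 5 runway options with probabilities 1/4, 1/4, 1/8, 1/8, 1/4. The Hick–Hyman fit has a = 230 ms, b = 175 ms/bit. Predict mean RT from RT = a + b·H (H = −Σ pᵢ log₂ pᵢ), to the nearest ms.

H = −Σ pᵢ log₂ pᵢ = 0.25·2 + 0.25·2 + 0.125·3 + 0.125·3 + 0.25·2 = 2.250 bits.
RT = 230 + 175 × 2.250 = 623.75 ms.

624 ms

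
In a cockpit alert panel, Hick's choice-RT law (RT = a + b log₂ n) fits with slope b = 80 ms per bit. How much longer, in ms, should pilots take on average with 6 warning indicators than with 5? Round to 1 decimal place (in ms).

Only the slope matters, since a is common to both: ΔRT = b·log₂(n₂/n₁).
log₂(6) − log₂(5) = 2.5850 − 2.3219 = 0.2630.
ΔRT = 80 × 0.2630 = 21.043 ms.

21.0 ms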